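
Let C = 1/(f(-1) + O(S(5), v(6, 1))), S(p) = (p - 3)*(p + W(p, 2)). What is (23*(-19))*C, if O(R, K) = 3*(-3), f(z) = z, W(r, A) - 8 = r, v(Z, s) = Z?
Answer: 437/10 ≈ 43.700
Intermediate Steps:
W(r, A) = 8 + r
S(p) = (-3 + p)*(8 + 2*p) (S(p) = (p - 3)*(p + (8 + p)) = (-3 + p)*(8 + 2*p))
O(R, K) = -9
C = -⅒ (C = 1/(-1 - 9) = 1/(-10) = -⅒ ≈ -0.10000)
(23*(-19))*C = (23*(-19))*(-⅒) = -437*(-⅒) = 437/10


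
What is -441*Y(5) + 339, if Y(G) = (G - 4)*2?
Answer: -543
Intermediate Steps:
Y(G) = -8 + 2*G (Y(G) = (-4 + G)*2 = -8 + 2*G)
-441*Y(5) + 339 = -441*(-8 + 2*5) + 339 = -441*(-8 + 10) + 339 = -441*2 + 339 = -882 + 339 = -543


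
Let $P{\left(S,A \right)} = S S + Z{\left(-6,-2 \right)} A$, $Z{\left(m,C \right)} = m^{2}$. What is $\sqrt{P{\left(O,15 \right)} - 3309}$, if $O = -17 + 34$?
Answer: $4 i \sqrt{155} \approx 49.8 i$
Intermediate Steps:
$O = 17$
$P{\left(S,A \right)} = S^{2} + 36 A$ ($P{\left(S,A \right)} = S S + \left(-6\right)^{2} A = S^{2} + 36 A$)
$\sqrt{P{\left(O,15 \right)} - 3309} = \sqrt{\left(17^{2} + 36 \cdot 15\right) - 3309} = \sqrt{\left(289 + 540\right) - 3309} = \sqrt{829 - 3309} = \sqrt{-2480} = 4 i \sqrt{155}$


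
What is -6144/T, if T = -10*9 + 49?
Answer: 6144/41 ≈ 149.85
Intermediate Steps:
T = -41 (T = -90 + 49 = -41)
-6144/T = -6144/(-41) = -6144*(-1/41) = 6144/41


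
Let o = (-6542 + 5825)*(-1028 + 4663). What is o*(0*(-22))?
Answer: 0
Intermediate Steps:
o = -2606295 (o = -717*3635 = -2606295)
o*(0*(-22)) = -0*(-22) = -2606295*0 = 0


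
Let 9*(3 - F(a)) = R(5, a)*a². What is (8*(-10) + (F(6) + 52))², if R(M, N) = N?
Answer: 2401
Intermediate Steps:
F(a) = 3 - a³/9 (F(a) = 3 - a*a²/9 = 3 - a³/9)
(8*(-10) + (F(6) + 52))² = (8*(-10) + ((3 - ⅑*6³) + 52))² = (-80 + ((3 - ⅑*216) + 52))² = (-80 + ((3 - 24) + 52))² = (-80 + (-21 + 52))² = (-80 + 31)² = (-49)² = 2401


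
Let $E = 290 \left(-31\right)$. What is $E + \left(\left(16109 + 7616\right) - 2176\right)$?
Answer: $12559$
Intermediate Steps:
$E = -8990$
$E + \left(\left(16109 + 7616\right) - 2176\right) = -8990 + \left(\left(16109 + 7616\right) - 2176\right) = -8990 + \left(23725 - 2176\right) = -8990 + 21549 = 12559$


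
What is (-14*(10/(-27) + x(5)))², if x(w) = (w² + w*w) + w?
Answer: 426422500/729 ≈ 5.8494e+5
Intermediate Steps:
x(w) = w + 2*w² (x(w) = (w² + w²) + w = 2*w² + w = w + 2*w²)
(-14*(10/(-27) + x(5)))² = (-14*(10/(-27) + 5*(1 + 2*5)))² = (-14*(10*(-1/27) + 5*(1 + 10)))² = (-14*(-10/27 + 5*11))² = (-14*(-10/27 + 55))² = (-14*1475/27)² = (-20650/27)² = 426422500/729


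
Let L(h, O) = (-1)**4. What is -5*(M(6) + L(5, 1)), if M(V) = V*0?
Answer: -5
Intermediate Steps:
M(V) = 0
L(h, O) = 1
-5*(M(6) + L(5, 1)) = -5*(0 + 1) = -5*1 = -5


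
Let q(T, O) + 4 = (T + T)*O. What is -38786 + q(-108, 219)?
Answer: -86094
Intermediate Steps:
q(T, O) = -4 + 2*O*T (q(T, O) = -4 + (T + T)*O = -4 + (2*T)*O = -4 + 2*O*T)
-38786 + q(-108, 219) = -38786 + (-4 + 2*219*(-108)) = -38786 + (-4 - 47304) = -38786 - 47308 = -86094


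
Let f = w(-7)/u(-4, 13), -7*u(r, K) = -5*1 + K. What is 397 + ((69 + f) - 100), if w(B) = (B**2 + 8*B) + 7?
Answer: 366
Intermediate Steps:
w(B) = 7 + B**2 + 8*B
u(r, K) = 5/7 - K/7 (u(r, K) = -(-5*1 + K)/7 = -(-5 + K)/7 = 5/7 - K/7)
f = 0 (f = (7 + (-7)**2 + 8*(-7))/(5/7 - 1/7*13) = (7 + 49 - 56)/(5/7 - 13/7) = 0/(-8/7) = 0*(-7/8) = 0)
397 + ((69 + f) - 100) = 397 + ((69 + 0) - 100) = 397 + (69 - 100) = 397 - 31 = 366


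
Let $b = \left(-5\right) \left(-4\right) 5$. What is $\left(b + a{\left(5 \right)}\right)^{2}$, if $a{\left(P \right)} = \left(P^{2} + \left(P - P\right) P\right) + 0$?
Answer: $15625$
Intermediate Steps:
$b = 100$ ($b = 20 \cdot 5 = 100$)
$a{\left(P \right)} = P^{2}$ ($a{\left(P \right)} = \left(P^{2} + 0 P\right) + 0 = \left(P^{2} + 0\right) + 0 = P^{2} + 0 = P^{2}$)
$\left(b + a{\left(5 \right)}\right)^{2} = \left(100 + 5^{2}\right)^{2} = \left(100 + 25\right)^{2} = 125^{2} = 15625$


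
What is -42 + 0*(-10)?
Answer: -42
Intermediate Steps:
-42 + 0*(-10) = -42 + 0 = -42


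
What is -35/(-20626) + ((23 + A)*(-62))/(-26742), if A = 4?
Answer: 5910649/91930082 ≈ 0.064295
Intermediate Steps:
-35/(-20626) + ((23 + A)*(-62))/(-26742) = -35/(-20626) + ((23 + 4)*(-62))/(-26742) = -35*(-1/20626) + (27*(-62))*(-1/26742) = 35/20626 - 1674*(-1/26742) = 35/20626 + 279/4457 = 5910649/91930082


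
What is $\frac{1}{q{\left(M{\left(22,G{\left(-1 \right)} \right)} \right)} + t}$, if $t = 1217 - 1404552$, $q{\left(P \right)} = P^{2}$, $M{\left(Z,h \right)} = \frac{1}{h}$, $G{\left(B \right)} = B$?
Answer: $- \frac{1}{1403334} \approx -7.1259 \cdot 10^{-7}$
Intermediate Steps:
$t = -1403335$ ($t = 1217 - 1404552 = -1403335$)
$\frac{1}{q{\left(M{\left(22,G{\left(-1 \right)} \right)} \right)} + t} = \frac{1}{\left(\frac{1}{-1}\right)^{2} - 1403335} = \frac{1}{\left(-1\right)^{2} - 1403335} = \frac{1}{1 - 1403335} = \frac{1}{-1403334} = - \frac{1}{1403334}$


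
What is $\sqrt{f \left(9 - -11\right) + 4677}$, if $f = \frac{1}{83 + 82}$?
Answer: $\frac{\sqrt{5093385}}{33} \approx 68.39$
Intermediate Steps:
$f = \frac{1}{165} \approx 0.0060606$
$\sqrt{f \left(9 - -11\right) + 4677} = \sqrt{\frac{9 - -11}{165} + 4677} = \sqrt{\frac{9 + 11}{165} + 4677} = \sqrt{\frac{1}{165} \cdot 20 + 4677} = \sqrt{\frac{4}{33} + 4677} = \sqrt{\frac{154345}{33}} = \frac{\sqrt{5093385}}{33}$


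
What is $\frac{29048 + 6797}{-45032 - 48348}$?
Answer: $- \frac{7169}{18676} \approx -0.38386$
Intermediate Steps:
$\frac{29048 + 6797}{-45032 - 48348} = \frac{35845}{-93380} = 35845 \left(- \frac{1}{93380}\right) = - \frac{7169}{18676}$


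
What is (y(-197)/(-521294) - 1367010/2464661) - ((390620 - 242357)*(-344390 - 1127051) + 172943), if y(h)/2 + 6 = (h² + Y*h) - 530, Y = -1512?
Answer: 140147455081369845044653/642406495667 ≈ 2.1816e+11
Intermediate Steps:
y(h) = -1072 - 3024*h + 2*h² (y(h) = -12 + 2*((h² - 1512*h) - 530) = -12 + 2*(-530 + h² - 1512*h) = -12 + (-1060 - 3024*h + 2*h²) = -1072 - 3024*h + 2*h²)
(y(-197)/(-521294) - 1367010/2464661) - ((390620 - 242357)*(-344390 - 1127051) + 172943) = ((-1072 - 3024*(-197) + 2*(-197)²)/(-521294) - 1367010/2464661) - ((390620 - 242357)*(-344390 - 1127051) + 172943) = ((-1072 + 595728 + 2*38809)*(-1/521294) - 1367010*1/2464661) - (148263*(-1471441) + 172943) = ((-1072 + 595728 + 77618)*(-1/521294) - 1367010/2464661) - (-218160256983 + 172943) = (672274*(-1/521294) - 1367010/2464661) - 1*(-218160084040) = (-336137/260647 - 1367010/2464661) + 218160084040 = -1184770810027/642406495667 + 218160084040 = 140147455081369845044653/642406495667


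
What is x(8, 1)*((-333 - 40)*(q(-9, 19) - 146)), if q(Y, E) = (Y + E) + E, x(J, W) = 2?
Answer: 87282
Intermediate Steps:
q(Y, E) = Y + 2*E (q(Y, E) = (E + Y) + E = Y + 2*E)
x(8, 1)*((-333 - 40)*(q(-9, 19) - 146)) = 2*((-333 - 40)*((-9 + 2*19) - 146)) = 2*(-373*((-9 + 38) - 146)) = 2*(-373*(29 - 146)) = 2*(-373*(-117)) = 2*43641 = 87282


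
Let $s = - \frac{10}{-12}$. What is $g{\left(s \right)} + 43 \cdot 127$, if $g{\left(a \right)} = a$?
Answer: $\frac{32771}{6} \approx 5461.8$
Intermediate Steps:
$s = \frac{5}{6}$ ($s = \left(-10\right) \left(- \frac{1}{12}\right) = \frac{5}{6} \approx 0.83333$)
$g{\left(s \right)} + 43 \cdot 127 = \frac{5}{6} + 43 \cdot 127 = \frac{5}{6} + 5461 = \frac{32771}{6}$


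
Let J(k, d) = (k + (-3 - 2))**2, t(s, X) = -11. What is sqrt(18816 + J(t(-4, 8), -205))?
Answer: 8*sqrt(298) ≈ 138.10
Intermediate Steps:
J(k, d) = (-5 + k)**2 (J(k, d) = (k - 5)**2 = (-5 + k)**2)
sqrt(18816 + J(t(-4, 8), -205)) = sqrt(18816 + (-5 - 11)**2) = sqrt(18816 + (-16)**2) = sqrt(18816 + 256) = sqrt(19072) = 8*sqrt(298)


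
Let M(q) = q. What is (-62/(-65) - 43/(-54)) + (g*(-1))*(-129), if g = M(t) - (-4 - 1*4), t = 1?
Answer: 4081253/3510 ≈ 1162.8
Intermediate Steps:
g = 9 (g = 1 - (-4 - 1*4) = 1 - (-4 - 4) = 1 - 1*(-8) = 1 + 8 = 9)
(-62/(-65) - 43/(-54)) + (g*(-1))*(-129) = (-62/(-65) - 43/(-54)) + (9*(-1))*(-129) = (-62*(-1/65) - 43*(-1/54)) - 9*(-129) = (62/65 + 43/54) + 1161 = 6143/3510 + 1161 = 4081253/3510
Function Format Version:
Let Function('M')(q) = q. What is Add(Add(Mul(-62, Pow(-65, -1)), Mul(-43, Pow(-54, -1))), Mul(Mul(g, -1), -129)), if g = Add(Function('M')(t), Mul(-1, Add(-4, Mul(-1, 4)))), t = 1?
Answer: Rational(4081253, 3510) ≈ 1162.8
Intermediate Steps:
g = 9 (g = Add(1, Mul(-1, Add(-4, Mul(-1, 4)))) = Add(1, Mul(-1, Add(-4, -4))) = Add(1, Mul(-1, -8)) = Add(1, 8) = 9)
Add(Add(Mul(-62, Pow(-65, -1)), Mul(-43, Pow(-54, -1))), Mul(Mul(g, -1), -129)) = Add(Add(Mul(-62, Pow(-65, -1)), Mul(-43, Pow(-54, -1))), Mul(Mul(9, -1), -129)) = Add(Add(Mul(-62, Rational(-1, 65)), Mul(-43, Rational(-1, 54))), Mul(-9, -129)) = Add(Add(Rational(62, 65), Rational(43, 54)), 1161) = Add(Rational(6143, 3510), 1161) = Rational(4081253, 3510)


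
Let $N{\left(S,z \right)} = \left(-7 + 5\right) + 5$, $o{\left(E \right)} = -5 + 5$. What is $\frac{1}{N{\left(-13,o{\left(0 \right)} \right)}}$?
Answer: $\frac{1}{3} \approx 0.33333$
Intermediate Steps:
$o{\left(E \right)} = 0$
$N{\left(S,z \right)} = 3$ ($N{\left(S,z \right)} = -2 + 5 = 3$)
$\frac{1}{N{\left(-13,o{\left(0 \right)} \right)}} = \frac{1}{3}$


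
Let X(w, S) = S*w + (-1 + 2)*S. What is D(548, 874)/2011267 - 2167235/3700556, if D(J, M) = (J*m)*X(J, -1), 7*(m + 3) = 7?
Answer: -2132248889321/7442806164452 ≈ -0.28648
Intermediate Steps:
m = -2 (m = -3 + (⅐)*7 = -3 + 1 = -2)
X(w, S) = S + S*w (X(w, S) = S*w + 1*S = S*w + S = S + S*w)
D(J, M) = -2*J*(-1 - J) (D(J, M) = (J*(-2))*(-(1 + J)) = (-2*J)*(-1 - J) = -2*J*(-1 - J))
D(548, 874)/2011267 - 2167235/3700556 = (2*548*(1 + 548))/2011267 - 2167235/3700556 = (2*548*549)*(1/2011267) - 2167235*1/3700556 = 601704*(1/2011267) - 2167235/3700556 = 601704/2011267 - 2167235/3700556 = -2132248889321/7442806164452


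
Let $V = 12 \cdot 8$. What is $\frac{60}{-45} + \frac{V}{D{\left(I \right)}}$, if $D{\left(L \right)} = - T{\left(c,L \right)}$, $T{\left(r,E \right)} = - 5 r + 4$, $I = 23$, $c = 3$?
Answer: $\frac{244}{33} \approx 7.3939$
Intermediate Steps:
$T{\left(r,E \right)} = 4 - 5 r$
$V = 96$
$D{\left(L \right)} = 11$ ($D{\left(L \right)} = - (4 - 15) = \left(-1\right) \left(-11\right) = 11$)
$\frac{60}{-45} + \frac{V}{D{\left(I \right)}} = \frac{60}{-45} + \frac{96}{11} = 60 \left(- \frac{1}{45}\right) + 96 \cdot \frac{1}{11} = - \frac{4}{3} + \frac{96}{11} = \frac{244}{33}$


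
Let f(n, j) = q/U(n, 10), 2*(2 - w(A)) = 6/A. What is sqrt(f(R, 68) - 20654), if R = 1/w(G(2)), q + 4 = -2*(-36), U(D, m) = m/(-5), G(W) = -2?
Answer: 4*I*sqrt(1293) ≈ 143.83*I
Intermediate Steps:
U(D, m) = -m/5 (U(D, m) = m*(-1/5) = -m/5)
w(A) = 2 - 3/A
q = 68 (q = -4 - 2*(-36) = -4 + 72 = 68)
R = 2/7 (R = 1/(2 - 3/(-2)) = 1/(2 - 3*(-1/2)) = 1/(2 + 3/2) = 1/(7/2) = 2/7 ≈ 0.28571)
f(n, j) = -34 (f(n, j) = 68/((-1/5*10)) = 68/(-2) = 68*(-1/2) = -34)
sqrt(f(R, 68) - 20654) = sqrt(-34 - 20654) = sqrt(-20688) = 4*I*sqrt(1293)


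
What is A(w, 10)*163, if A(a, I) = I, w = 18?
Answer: 1630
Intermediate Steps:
A(w, 10)*163 = 10*163 = 1630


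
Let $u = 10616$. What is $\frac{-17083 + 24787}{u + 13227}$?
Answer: $\frac{7704}{23843} \approx 0.32311$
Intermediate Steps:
$\frac{-17083 + 24787}{u + 13227} = \frac{-17083 + 24787}{10616 + 13227} = \frac{7704}{23843}$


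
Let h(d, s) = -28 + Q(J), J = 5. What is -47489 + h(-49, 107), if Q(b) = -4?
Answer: -47521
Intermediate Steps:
h(d, s) = -32 (h(d, s) = -28 - 4 = -32)
-47489 + h(-49, 107) = -47489 - 32 = -47521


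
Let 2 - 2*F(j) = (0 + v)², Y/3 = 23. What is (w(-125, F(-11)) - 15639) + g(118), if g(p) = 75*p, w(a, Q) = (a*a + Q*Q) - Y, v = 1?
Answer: 35069/4 ≈ 8767.3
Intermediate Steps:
Y = 69 (Y = 3*23 = 69)
F(j) = ½ (F(j) = 1 - (0 + 1)²/2 = 1 - ½*1² = 1 - ½*1 = 1 - ½ = ½)
w(a, Q) = -69 + Q² + a² (w(a, Q) = (a*a + Q*Q) - 1*69 = (a² + Q²) - 69 = (Q² + a²) - 69 = -69 + Q² + a²)
(w(-125, F(-11)) - 15639) + g(118) = ((-69 + (½)² + (-125)²) - 15639) + 75*118 = ((-69 + ¼ + 15625) - 15639) + 8850 = (62225/4 - 15639) + 8850 = -331/4 + 8850 = 35069/4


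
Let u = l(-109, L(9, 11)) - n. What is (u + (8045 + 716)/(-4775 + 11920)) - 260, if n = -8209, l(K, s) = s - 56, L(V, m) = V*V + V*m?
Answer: 57690346/7145 ≈ 8074.2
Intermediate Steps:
L(V, m) = V**2 + V*m
l(K, s) = -56 + s
u = 8333 (u = (-56 + 9*(9 + 11)) - 1*(-8209) = (-56 + 9*20) + 8209 = (-56 + 180) + 8209 = 124 + 8209 = 8333)
(u + (8045 + 716)/(-4775 + 11920)) - 260 = (8333 + (8045 + 716)/(-4775 + 11920)) - 260 = (8333 + 8761/7145) - 260 = 59548046/7145 - 260 = 57690346/7145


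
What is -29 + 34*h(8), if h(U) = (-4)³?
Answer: -2205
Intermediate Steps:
h(U) = -64
-29 + 34*h(8) = -29 + 34*(-64) = -29 - 2176 = -2205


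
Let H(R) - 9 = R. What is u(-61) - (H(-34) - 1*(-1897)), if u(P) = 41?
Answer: -1831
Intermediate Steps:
H(R) = 9 + R
u(-61) - (H(-34) - 1*(-1897)) = 41 - ((9 - 34) - 1*(-1897)) = 41 - (-25 + 1897) = 41 - 1*1872 = 41 - 1872 = -1831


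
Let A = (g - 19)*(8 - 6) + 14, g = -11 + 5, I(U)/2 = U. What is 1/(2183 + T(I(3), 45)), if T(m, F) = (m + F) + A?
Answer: 1/2198 ≈ 0.00045496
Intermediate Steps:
I(U) = 2*U
g = -6
A = -36 (A = (-6 - 19)*(8 - 6) + 14 = -25*2 + 14 = -50 + 14 = -36)
T(m, F) = -36 + F + m (T(m, F) = (m + F) - 36 = (F + m) - 36 = -36 + F + m)
1/(2183 + T(I(3), 45)) = 1/(2183 + (-36 + 45 + 2*3)) = 1/(2183 + (-36 + 45 + 6)) = 1/(2183 + 15) = 1/2198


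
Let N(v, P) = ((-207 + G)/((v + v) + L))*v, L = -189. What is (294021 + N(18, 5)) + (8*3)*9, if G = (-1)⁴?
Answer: 5002441/17 ≈ 2.9426e+5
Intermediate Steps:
G = 1
N(v, P) = -206*v/(-189 + 2*v) (N(v, P) = ((-207 + 1)/((v + v) - 189))*v = (-206/(2*v - 189))*v = (-206/(-189 + 2*v))*v = -206*v/(-189 + 2*v))
(294021 + N(18, 5)) + (8*3)*9 = (294021 - 206*18/(-189 + 2*18)) + (8*3)*9 = (294021 - 206*18/(-189 + 36)) + 24*9 = (294021 - 206*18/(-153)) + 216 = (294021 - 206*18*(-1/153)) + 216 = (294021 + 412/17) + 216 = 4998769/17 + 216 = 5002441/17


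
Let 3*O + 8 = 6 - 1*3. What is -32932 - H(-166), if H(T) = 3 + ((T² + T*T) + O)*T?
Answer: 27346141/3 ≈ 9.1154e+6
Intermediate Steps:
O = -5/3 (O = -8/3 + (6 - 1*3)/3 = -8/3 + (6 - 3)/3 = -8/3 + (⅓)*3 = -8/3 + 1 = -5/3 ≈ -1.6667)
H(T) = 3 + T*(-5/3 + 2*T²) (H(T) = 3 + ((T² + T*T) - 5/3)*T = 3 + ((T² + T²) - 5/3)*T = 3 + (2*T² - 5/3)*T = 3 + (-5/3 + 2*T²)*T = 3 + T*(-5/3 + 2*T²))
-32932 - H(-166) = -32932 - (3 + 2*(-166)³ - 5/3*(-166)) = -32932 - (3 + 2*(-4574296) + 830/3) = -32932 - (3 - 9148592 + 830/3) = -32932 - 1*(-27444937/3) = -32932 + 27444937/3 = 27346141/3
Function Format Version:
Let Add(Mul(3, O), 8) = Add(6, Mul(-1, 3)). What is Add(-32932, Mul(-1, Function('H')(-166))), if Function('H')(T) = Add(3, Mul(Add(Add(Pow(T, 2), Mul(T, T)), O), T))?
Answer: Rational(27346141, 3) ≈ 9.1154e+6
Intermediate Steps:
O = Rational(-5, 3) (O = Add(Rational(-8, 3), Mul(Rational(1, 3), Add(6, Mul(-1, 3)))) = Add(Rational(-8, 3), Mul(Rational(1, 3), Add(6, -3))) = Add(Rational(-8, 3), Mul(Rational(1, 3), 3)) = Add(Rational(-8, 3), 1) = Rational(-5, 3) ≈ -1.6667)
Function('H')(T) = Add(3, Mul(T, Add(Rational(-5, 3), Mul(2, Pow(T, 2))))) (Function('H')(T) = Add(3, Mul(Add(Add(Pow(T, 2), Mul(T, T)), Rational(-5, 3)), T)) = Add(3, Mul(Add(Add(Pow(T, 2), Pow(T, 2)), Rational(-5, 3)), T)) = Add(3, Mul(Add(Mul(2, Pow(T, 2)), Rational(-5, 3)), T)) = Add(3, Mul(Add(Rational(-5, 3), Mul(2, Pow(T, 2))), T)) = Add(3, Mul(T, Add(Rational(-5, 3), Mul(2, Pow(T, 2))))))
Add(-32932, Mul(-1, Function('H')(-166))) = Add(-32932, Mul(-1, Add(3, Mul(2, Pow(-166, 3)), Mul(Rational(-5, 3), -166)))) = Add(-32932, Mul(-1, Add(3, Mul(2, -4574296), Rational(830, 3)))) = Add(-32932, Mul(-1, Add(3, -9148592, Rational(830, 3)))) = Add(-32932, Mul(-1, Rational(-27444937, 3))) = Add(-32932, Rational(27444937, 3)) = Rational(27346141, 3)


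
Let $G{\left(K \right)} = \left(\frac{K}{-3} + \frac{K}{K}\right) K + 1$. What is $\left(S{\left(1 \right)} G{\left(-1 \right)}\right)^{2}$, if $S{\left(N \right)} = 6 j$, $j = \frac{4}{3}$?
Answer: $\frac{64}{9} \approx 7.1111$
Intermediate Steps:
$j = \frac{4}{3}$ ($j = 4 \cdot \frac{1}{3} = \frac{4}{3} \approx 1.3333$)
$S{\left(N \right)} = 8$ ($S{\left(N \right)} = 6 \cdot \frac{4}{3} = 8$)
$G{\left(K \right)} = 1 + K \left(1 - \frac{K}{3}\right)$ ($G{\left(K \right)} = \left(K \left(- \frac{1}{3}\right) + 1\right) K + 1 = \left(- \frac{K}{3} + 1\right) K + 1 = \left(1 - \frac{K}{3}\right) K + 1 = K \left(1 - \frac{K}{3}\right) + 1 = 1 + K \left(1 - \frac{K}{3}\right)$)
$\left(S{\left(1 \right)} G{\left(-1 \right)}\right)^{2} = \left(8 \left(1 - 1 - \frac{\left(-1\right)^{2}}{3}\right)\right)^{2} = \left(8 \left(1 - 1 - \frac{1}{3}\right)\right)^{2} = \left(8 \left(- \frac{1}{3}\right)\right)^{2} = \left(- \frac{8}{3}\right)^{2} = \frac{64}{9}$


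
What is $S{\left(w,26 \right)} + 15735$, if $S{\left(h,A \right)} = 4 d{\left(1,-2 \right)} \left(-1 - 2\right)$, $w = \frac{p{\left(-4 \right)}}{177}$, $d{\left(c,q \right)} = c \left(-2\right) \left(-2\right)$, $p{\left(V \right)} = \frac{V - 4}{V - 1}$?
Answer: $15687$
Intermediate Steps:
$p{\left(V \right)} = \frac{-4 + V}{-1 + V}$
$d{\left(c,q \right)} = 4 c$ ($d{\left(c,q \right)} = - 2 c \left(-2\right) = 4 c$)
$w = \frac{8}{885}$ ($w = \frac{\frac{1}{-1 - 4} \left(-4 - 4\right)}{177} = \frac{1}{-5} \left(-8\right) \frac{1}{177} = \left(- \frac{1}{5}\right) \left(-8\right) \frac{1}{177} = \frac{8}{5} \cdot \frac{1}{177} = \frac{8}{885} \approx 0.0090396$)
$S{\left(h,A \right)} = -48$ ($S{\left(h,A \right)} = 4 \cdot 4 \cdot 1 \left(-1 - 2\right) = 4 \cdot 4 \left(-1 - 2\right) = 16 \left(-3\right) = -48$)
$S{\left(w,26 \right)} + 15735 = -48 + 15735 = 15687$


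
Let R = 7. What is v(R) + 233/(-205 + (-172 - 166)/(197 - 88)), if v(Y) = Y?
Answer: 133384/22683 ≈ 5.8803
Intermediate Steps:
v(R) + 233/(-205 + (-172 - 166)/(197 - 88)) = 7 + 233/(-205 + (-172 - 166)/(197 - 88)) = 7 + 233/(-205 - 338/109) = 7 + 233/(-22683/109) = 7 + 233*(-109/22683) = 7 - 25397/22683 = 133384/22683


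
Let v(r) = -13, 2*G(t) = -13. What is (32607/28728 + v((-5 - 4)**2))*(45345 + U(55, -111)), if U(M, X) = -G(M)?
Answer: -3435194719/6384 ≈ -5.3809e+5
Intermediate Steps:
G(t) = -13/2 (G(t) = (1/2)*(-13) = -13/2)
U(M, X) = 13/2 (U(M, X) = -1*(-13/2) = 13/2)
(32607/28728 + v((-5 - 4)**2))*(45345 + U(55, -111)) = (32607/28728 - 13)*(45345 + 13/2) = (32607*(1/28728) - 13)*(90703/2) = (3623/3192 - 13)*(90703/2) = -37873/3192*90703/2 = -3435194719/6384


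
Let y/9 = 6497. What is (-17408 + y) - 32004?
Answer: 9061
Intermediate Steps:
y = 58473 (y = 9*6497 = 58473)
(-17408 + y) - 32004 = (-17408 + 58473) - 32004 = 41065 - 32004 = 9061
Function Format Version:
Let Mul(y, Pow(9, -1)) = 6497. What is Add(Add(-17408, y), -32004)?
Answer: 9061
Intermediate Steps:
y = 58473 (y = Mul(9, 6497) = 58473)
Add(Add(-17408, y), -32004) = Add(Add(-17408, 58473), -32004) = Add(41065, -32004) = 9061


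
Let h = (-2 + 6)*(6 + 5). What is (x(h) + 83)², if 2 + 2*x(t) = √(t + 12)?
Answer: (82 + √14)² ≈ 7351.6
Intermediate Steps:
h = 44 (h = 4*11 = 44)
x(t) = -1 + √(12 + t)/2 (x(t) = -1 + √(t + 12)/2 = -1 + √(12 + t)/2)
(x(h) + 83)² = ((-1 + √(12 + 44)/2) + 83)² = ((-1 + √56/2) + 83)² = ((-1 + (2*√14)/2) + 83)² = ((-1 + √14) + 83)² = (82 + √14)²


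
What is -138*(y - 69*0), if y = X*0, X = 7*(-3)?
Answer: 0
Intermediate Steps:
X = -21
y = 0 (y = -21*0 = 0)
-138*(y - 69*0) = -138*(0 - 69*0) = -138*(0 + 0) = -138*0 = 0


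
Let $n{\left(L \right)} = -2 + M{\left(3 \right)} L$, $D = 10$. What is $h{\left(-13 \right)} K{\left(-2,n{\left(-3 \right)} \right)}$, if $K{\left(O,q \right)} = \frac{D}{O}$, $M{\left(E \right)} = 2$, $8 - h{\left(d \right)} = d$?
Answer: $-105$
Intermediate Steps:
$h{\left(d \right)} = 8 - d$
$n{\left(L \right)} = -2 + 2 L$
$K{\left(O,q \right)} = \frac{10}{O}$
$h{\left(-13 \right)} K{\left(-2,n{\left(-3 \right)} \right)} = \left(8 - -13\right) \frac{10}{-2} = \left(8 + 13\right) 10 \left(- \frac{1}{2}\right) = 21 \left(-5\right) = -105$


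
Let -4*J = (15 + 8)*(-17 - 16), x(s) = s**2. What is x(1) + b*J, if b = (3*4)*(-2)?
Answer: -4553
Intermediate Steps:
J = 759/4 (J = -(15 + 8)*(-17 - 16)/4 = -23*(-33)/4 = -1/4*(-759) = 759/4 ≈ 189.75)
b = -24 (b = 12*(-2) = -24)
x(1) + b*J = 1**2 - 24*759/4 = 1 - 4554 = -4553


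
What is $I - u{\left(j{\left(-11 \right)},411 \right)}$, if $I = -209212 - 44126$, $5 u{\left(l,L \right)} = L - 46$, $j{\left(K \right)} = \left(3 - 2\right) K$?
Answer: $-253411$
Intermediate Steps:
$j{\left(K \right)} = K$ ($j{\left(K \right)} = 1 K = K$)
$u{\left(l,L \right)} = - \frac{46}{5} + \frac{L}{5}$ ($u{\left(l,L \right)} = \frac{L - 46}{5} = \frac{-46 + L}{5} = - \frac{46}{5} + \frac{L}{5}$)
$I = -253338$
$I - u{\left(j{\left(-11 \right)},411 \right)} = -253338 - \left(- \frac{46}{5} + \frac{1}{5} \cdot 411\right) = -253338 - \left(- \frac{46}{5} + \frac{411}{5}\right) = -253338 - 73 = -253411$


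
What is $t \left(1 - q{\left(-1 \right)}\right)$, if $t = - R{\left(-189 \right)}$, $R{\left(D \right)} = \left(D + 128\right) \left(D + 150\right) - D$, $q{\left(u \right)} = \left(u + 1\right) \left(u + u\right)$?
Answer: $-2568$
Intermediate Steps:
$q{\left(u \right)} = 2 u \left(1 + u\right)$ ($q{\left(u \right)} = \left(1 + u\right) 2 u = 2 u \left(1 + u\right)$)
$R{\left(D \right)} = - D + \left(128 + D\right) \left(150 + D\right)$ ($R{\left(D \right)} = \left(128 + D\right) \left(150 + D\right) - D = - D + \left(128 + D\right) \left(150 + D\right)$)
$t = -2568$ ($t = - (19200 + \left(-189\right)^{2} + 277 \left(-189\right)) = - (19200 + 35721 - 52353) = \left(-1\right) 2568 = -2568$)
$t \left(1 - q{\left(-1 \right)}\right) = - 2568 \left(1 - 2 \left(-1\right) \left(1 - 1\right)\right) = - 2568 \left(1 - 2 \left(-1\right) 0\right) = - 2568 \left(1 - 0\right) = - 2568 \left(1 + 0\right) = \left(-2568\right) 1 = -2568$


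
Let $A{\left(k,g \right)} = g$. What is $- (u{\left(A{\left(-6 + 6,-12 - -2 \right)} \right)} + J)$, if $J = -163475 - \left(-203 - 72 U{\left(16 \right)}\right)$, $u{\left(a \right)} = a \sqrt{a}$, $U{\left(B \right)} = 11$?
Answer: $162480 + 10 i \sqrt{10} \approx 1.6248 \cdot 10^{5} + 31.623 i$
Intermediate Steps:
$u{\left(a \right)} = a^{\frac{3}{2}}$
$J = -162480$ ($J = -163475 - \left(-203 - 792\right) = -163475 - -995 = -163475 + 995 = -162480$)
$- (u{\left(A{\left(-6 + 6,-12 - -2 \right)} \right)} + J) = - (\left(-12 - -2\right)^{\frac{3}{2}} - 162480) = - (\left(-12 + 2\right)^{\frac{3}{2}} - 162480) = - (\left(-10\right)^{\frac{3}{2}} - 162480) = - (- 10 i \sqrt{10} - 162480) = - (-162480 - 10 i \sqrt{10}) = 162480 + 10 i \sqrt{10}$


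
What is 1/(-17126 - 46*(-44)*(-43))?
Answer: -1/104158 ≈ -9.6008e-6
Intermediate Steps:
1/(-17126 - 46*(-44)*(-43)) = 1/(-17126 + 2024*(-43)) = 1/(-17126 - 87032) = 1/(-104158) = -1/104158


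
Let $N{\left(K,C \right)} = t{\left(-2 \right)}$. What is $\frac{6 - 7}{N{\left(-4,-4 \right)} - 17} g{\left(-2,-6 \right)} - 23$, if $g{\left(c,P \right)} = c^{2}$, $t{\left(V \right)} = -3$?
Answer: $- \frac{114}{5} \approx -22.8$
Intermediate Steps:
$N{\left(K,C \right)} = -3$
$\frac{6 - 7}{N{\left(-4,-4 \right)} - 17} g{\left(-2,-6 \right)} - 23 = \frac{6 - 7}{-3 - 17} \left(-2\right)^{2} - 23 = - \frac{1}{-20} \cdot 4 - 23 = \left(-1\right) \left(- \frac{1}{20}\right) 4 - 23 = \frac{1}{20} \cdot 4 - 23 = \frac{1}{5} - 23 = - \frac{114}{5}$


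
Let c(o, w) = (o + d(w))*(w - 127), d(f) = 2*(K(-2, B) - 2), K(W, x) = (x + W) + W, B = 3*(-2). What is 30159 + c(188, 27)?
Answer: 13759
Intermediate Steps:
B = -6
K(W, x) = x + 2*W (K(W, x) = (W + x) + W = x + 2*W)
d(f) = -24 (d(f) = 2*((-6 + 2*(-2)) - 2) = 2*((-6 - 4) - 2) = 2*(-10 - 2) = 2*(-12) = -24)
c(o, w) = (-127 + w)*(-24 + o) (c(o, w) = (o - 24)*(w - 127) = (-24 + o)*(-127 + w) = (-127 + w)*(-24 + o))
30159 + c(188, 27) = 30159 + (3048 - 127*188 - 24*27 + 188*27) = 30159 + (3048 - 23876 - 648 + 5076) = 30159 - 16400 = 13759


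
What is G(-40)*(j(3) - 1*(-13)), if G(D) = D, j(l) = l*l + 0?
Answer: -880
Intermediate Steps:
j(l) = l² (j(l) = l² + 0 = l²)
G(-40)*(j(3) - 1*(-13)) = -40*(3² - 1*(-13)) = -40*(9 + 13) = -40*22 = -880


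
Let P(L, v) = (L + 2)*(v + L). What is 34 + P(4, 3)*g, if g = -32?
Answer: -1310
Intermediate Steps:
P(L, v) = (2 + L)*(L + v)
34 + P(4, 3)*g = 34 + (4**2 + 2*4 + 2*3 + 4*3)*(-32) = 34 + (16 + 8 + 6 + 12)*(-32) = 34 + 42*(-32) = 34 - 1344 = -1310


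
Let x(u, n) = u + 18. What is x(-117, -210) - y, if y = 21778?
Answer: -21877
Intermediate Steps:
x(u, n) = 18 + u
x(-117, -210) - y = (18 - 117) - 1*21778 = -99 - 21778 = -21877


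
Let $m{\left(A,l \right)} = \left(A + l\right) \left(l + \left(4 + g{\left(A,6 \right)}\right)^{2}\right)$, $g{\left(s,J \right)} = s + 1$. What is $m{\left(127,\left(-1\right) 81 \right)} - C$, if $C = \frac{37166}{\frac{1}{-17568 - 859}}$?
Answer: $685655660$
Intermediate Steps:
$g{\left(s,J \right)} = 1 + s$
$m{\left(A,l \right)} = \left(A + l\right) \left(l + \left(5 + A\right)^{2}\right)$ ($m{\left(A,l \right)} = \left(A + l\right) \left(l + \left(4 + \left(1 + A\right)\right)^{2}\right) = \left(A + l\right) \left(l + \left(5 + A\right)^{2}\right)$)
$C = -684857882$ ($C = \frac{37166}{\frac{1}{-18427}} = \frac{37166}{- \frac{1}{18427}} = 37166 \left(-18427\right) = -684857882$)
$m{\left(127,\left(-1\right) 81 \right)} - C = \left(\left(\left(-1\right) 81\right)^{2} + 127 \left(\left(-1\right) 81\right) + 127 \left(5 + 127\right)^{2} + \left(-1\right) 81 \left(5 + 127\right)^{2}\right) - -684857882 = \left(\left(-81\right)^{2} + 127 \left(-81\right) + 127 \cdot 132^{2} - 81 \cdot 132^{2}\right) + 684857882 = \left(6561 - 10287 + 127 \cdot 17424 - 1411344\right) + 684857882 = \left(6561 - 10287 + 2212848 - 1411344\right) + 684857882 = 797778 + 684857882 = 685655660$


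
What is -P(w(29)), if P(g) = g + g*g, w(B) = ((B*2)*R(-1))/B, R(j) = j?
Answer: -2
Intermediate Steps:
w(B) = -2 (w(B) = ((B*2)*(-1))/B = ((2*B)*(-1))/B = (-2*B)/B = -2)
P(g) = g + g²
-P(w(29)) = -(-2)*(1 - 2) = -(-2)*(-1) = -1*2 = -2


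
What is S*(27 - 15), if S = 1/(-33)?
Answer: -4/11 ≈ -0.36364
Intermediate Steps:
S = -1/33 ≈ -0.030303
S*(27 - 15) = -(27 - 15)/33 = -1/33*12 = -4/11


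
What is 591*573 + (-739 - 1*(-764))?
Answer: 338668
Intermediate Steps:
591*573 + (-739 - 1*(-764)) = 338643 + (-739 + 764) = 338643 + 25 = 338668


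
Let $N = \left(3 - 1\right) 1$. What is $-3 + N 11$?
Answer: $19$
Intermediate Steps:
$N = 2$ ($N = 2 \cdot 1 = 2$)
$-3 + N 11 = -3 + 2 \cdot 11 = -3 + 22 = 19$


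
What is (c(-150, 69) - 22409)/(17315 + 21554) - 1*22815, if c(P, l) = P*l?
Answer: -18868702/827 ≈ -22816.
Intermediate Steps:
(c(-150, 69) - 22409)/(17315 + 21554) - 1*22815 = (-150*69 - 22409)/(17315 + 21554) - 1*22815 = (-10350 - 22409)/38869 - 22815 = -32759*1/38869 - 22815 = -697/827 - 22815 = -18868702/827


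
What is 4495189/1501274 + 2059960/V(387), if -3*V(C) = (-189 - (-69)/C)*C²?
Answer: 22733335138117/7075914209802 ≈ 3.2128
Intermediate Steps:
V(C) = -C²*(-189 + 69/C)/3 (V(C) = -(-189 - (-69)/C)*C²/3 = -(-189 + 69/C)*C²/3 = -C²*(-189 + 69/C)/3)
4495189/1501274 + 2059960/V(387) = 4495189/1501274 + 2059960/((387*(-23 + 63*387))) = 4495189*(1/1501274) + 2059960/((387*(-23 + 24381))) = 4495189/1501274 + 2059960/((387*24358)) = 4495189/1501274 + 2059960/9426546 = 4495189/1501274 + 2059960*(1/9426546) = 4495189/1501274 + 1029980/4713273 = 22733335138117/7075914209802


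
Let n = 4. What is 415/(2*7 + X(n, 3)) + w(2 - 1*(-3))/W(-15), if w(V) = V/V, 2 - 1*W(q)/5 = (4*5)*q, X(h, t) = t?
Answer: 626667/25670 ≈ 24.412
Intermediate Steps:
W(q) = 10 - 100*q (W(q) = 10 - 5*4*5*q = 10 - 100*q)
w(V) = 1
415/(2*7 + X(n, 3)) + w(2 - 1*(-3))/W(-15) = 415/(2*7 + 3) + 1/(10 - 100*(-15)) = 415/(14 + 3) + 1/(10 + 1500) = 415/17 + 1/1510 = 626667/25670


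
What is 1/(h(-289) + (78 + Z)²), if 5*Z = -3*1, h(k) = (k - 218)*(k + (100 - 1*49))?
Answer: 25/3166419 ≈ 7.8954e-6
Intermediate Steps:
h(k) = (-218 + k)*(51 + k) (h(k) = (-218 + k)*(k + (100 - 49)) = (-218 + k)*(k + 51) = (-218 + k)*(51 + k))
Z = -⅗ (Z = (-3*1)/5 = (⅕)*(-3) = -⅗ ≈ -0.60000)
1/(h(-289) + (78 + Z)²) = 1/((-11118 + (-289)² - 167*(-289)) + (78 - ⅗)²) = 1/((-11118 + 83521 + 48263) + (387/5)²) = 1/(120666 + 149769/25) = 1/(3166419/25) = 25/3166419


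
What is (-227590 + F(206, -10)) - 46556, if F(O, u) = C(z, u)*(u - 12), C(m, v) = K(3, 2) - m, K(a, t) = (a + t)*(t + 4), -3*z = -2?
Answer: -824374/3 ≈ -2.7479e+5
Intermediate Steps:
z = ⅔ (z = -⅓*(-2) = ⅔ ≈ 0.66667)
K(a, t) = (4 + t)*(a + t) (K(a, t) = (a + t)*(4 + t) = (4 + t)*(a + t))
C(m, v) = 30 - m (C(m, v) = (2² + 4*3 + 4*2 + 3*2) - m = (4 + 12 + 8 + 6) - m = 30 - m)
F(O, u) = -352 + 88*u/3 (F(O, u) = (30 - 1*⅔)*(u - 12) = (30 - ⅔)*(-12 + u) = 88*(-12 + u)/3 = -352 + 88*u/3)
(-227590 + F(206, -10)) - 46556 = (-227590 + (-352 + (88/3)*(-10))) - 46556 = (-227590 + (-352 - 880/3)) - 46556 = (-227590 - 1936/3) - 46556 = -684706/3 - 46556 = -824374/3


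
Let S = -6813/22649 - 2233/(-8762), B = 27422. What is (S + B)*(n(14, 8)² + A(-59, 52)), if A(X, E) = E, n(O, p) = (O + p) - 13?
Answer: 723772903855351/198450538 ≈ 3.6471e+6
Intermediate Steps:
n(O, p) = -13 + O + p
S = -9120289/198450538 (S = -6813*1/22649 - 2233*(-1/8762) = -6813/22649 + 2233/8762 = -9120289/198450538 ≈ -0.045958)
(S + B)*(n(14, 8)² + A(-59, 52)) = (-9120289/198450538 + 27422)*((-13 + 14 + 8)² + 52) = 5441901532747*(9² + 52)/198450538 = 5441901532747*(81 + 52)/198450538 = (5441901532747/198450538)*133 = 723772903855351/198450538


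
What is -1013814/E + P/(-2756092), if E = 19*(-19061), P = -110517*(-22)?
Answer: 956810339211/499071761314 ≈ 1.9172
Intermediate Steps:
P = 2431374
E = -362159
-1013814/E + P/(-2756092) = -1013814/(-362159) + 2431374/(-2756092) = -1013814*(-1/362159) + 2431374*(-1/2756092) = 1013814/362159 - 1215687/1378046 = 956810339211/499071761314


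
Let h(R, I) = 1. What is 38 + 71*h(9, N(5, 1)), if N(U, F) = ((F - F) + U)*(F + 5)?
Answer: 109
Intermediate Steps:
N(U, F) = U*(5 + F) (N(U, F) = (0 + U)*(5 + F) = U*(5 + F))
38 + 71*h(9, N(5, 1)) = 38 + 71*1 = 38 + 71 = 109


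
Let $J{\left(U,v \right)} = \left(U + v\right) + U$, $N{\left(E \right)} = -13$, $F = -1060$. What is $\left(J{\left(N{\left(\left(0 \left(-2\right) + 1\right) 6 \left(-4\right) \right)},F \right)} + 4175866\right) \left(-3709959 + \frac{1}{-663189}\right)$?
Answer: $- \frac{10271645407997264560}{663189} \approx -1.5488 \cdot 10^{13}$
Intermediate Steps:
$J{\left(U,v \right)} = v + 2 U$
$\left(J{\left(N{\left(\left(0 \left(-2\right) + 1\right) 6 \left(-4\right) \right)},F \right)} + 4175866\right) \left(-3709959 + \frac{1}{-663189}\right) = \left(\left(-1060 + 2 \left(-13\right)\right) + 4175866\right) \left(-3709959 + \frac{1}{-663189}\right) = \left(\left(-1060 - 26\right) + 4175866\right) \left(-3709959 - \frac{1}{663189}\right) = \left(-1086 + 4175866\right) \left(- \frac{2460403999252}{663189}\right) = 4174780 \left(- \frac{2460403999252}{663189}\right) = - \frac{10271645407997264560}{663189}$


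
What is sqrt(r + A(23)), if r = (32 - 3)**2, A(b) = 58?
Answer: sqrt(899) ≈ 29.983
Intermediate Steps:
r = 841 (r = 29**2 = 841)
sqrt(r + A(23)) = sqrt(841 + 58) = sqrt(899)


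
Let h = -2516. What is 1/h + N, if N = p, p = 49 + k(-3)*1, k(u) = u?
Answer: 115735/2516 ≈ 46.000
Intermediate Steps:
p = 46 (p = 49 - 3*1 = 49 - 3 = 46)
N = 46
1/h + N = 1/(-2516) + 46 = -1/2516 + 46 = 115735/2516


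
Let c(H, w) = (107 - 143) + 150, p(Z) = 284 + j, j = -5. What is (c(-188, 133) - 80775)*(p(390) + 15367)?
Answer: -1262022006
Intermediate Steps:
p(Z) = 279 (p(Z) = 284 - 5 = 279)
c(H, w) = 114 (c(H, w) = -36 + 150 = 114)
(c(-188, 133) - 80775)*(p(390) + 15367) = (114 - 80775)*(279 + 15367) = -80661*15646 = -1262022006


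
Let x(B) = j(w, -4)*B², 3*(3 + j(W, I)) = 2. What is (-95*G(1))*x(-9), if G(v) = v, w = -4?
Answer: 17955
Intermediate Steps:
j(W, I) = -7/3 (j(W, I) = -3 + (⅓)*2 = -3 + ⅔ = -7/3)
x(B) = -7*B²/3
(-95*G(1))*x(-9) = (-95*1)*(-7/3*(-9)²) = -(-665)*81/3 = -95*(-189) = 17955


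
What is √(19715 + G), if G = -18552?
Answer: √1163 ≈ 34.103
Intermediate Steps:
√(19715 + G) = √(19715 - 18552) = √1163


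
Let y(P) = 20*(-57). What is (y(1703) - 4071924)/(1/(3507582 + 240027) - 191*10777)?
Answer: 7632125651988/3857052299431 ≈ 1.9787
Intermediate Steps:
y(P) = -1140
(y(1703) - 4071924)/(1/(3507582 + 240027) - 191*10777) = (-1140 - 4071924)/(1/(3507582 + 240027) - 191*10777) = -4073064/(1/3747609 - 2058407) = -4073064/(-7714104598862/3747609) = -4073064*(-3747609/7714104598862) = 7632125651988/3857052299431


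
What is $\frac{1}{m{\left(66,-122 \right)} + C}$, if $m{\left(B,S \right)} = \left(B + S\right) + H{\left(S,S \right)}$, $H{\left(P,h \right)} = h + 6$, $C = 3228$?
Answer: $\frac{1}{3056} \approx 0.00032723$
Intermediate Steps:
$H{\left(P,h \right)} = 6 + h$
$m{\left(B,S \right)} = 6 + B + 2 S$ ($m{\left(B,S \right)} = \left(B + S\right) + \left(6 + S\right) = 6 + B + 2 S$)
$\frac{1}{m{\left(66,-122 \right)} + C} = \frac{1}{\left(6 + 66 + 2 \left(-122\right)\right) + 3228} = \frac{1}{\left(6 + 66 - 244\right) + 3228} = \frac{1}{-172 + 3228} = \frac{1}{3056}$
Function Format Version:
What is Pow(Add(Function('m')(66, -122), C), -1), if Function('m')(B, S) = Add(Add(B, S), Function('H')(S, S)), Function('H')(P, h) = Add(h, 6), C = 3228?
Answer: Rational(1, 3056) ≈ 0.00032723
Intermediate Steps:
Function('H')(P, h) = Add(6, h)
Function('m')(B, S) = Add(6, B, Mul(2, S)) (Function('m')(B, S) = Add(Add(B, S), Add(6, S)) = Add(6, B, Mul(2, S)))
Pow(Add(Function('m')(66, -122), C), -1) = Pow(Add(Add(6, 66, Mul(2, -122)), 3228), -1) = Pow(Add(Add(6, 66, -244), 3228), -1) = Pow(Add(-172, 3228), -1) = Pow(3056, -1) = Rational(1, 3056)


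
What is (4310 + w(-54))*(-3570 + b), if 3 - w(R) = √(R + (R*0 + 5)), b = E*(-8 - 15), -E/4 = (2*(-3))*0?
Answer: -15397410 + 24990*I ≈ -1.5397e+7 + 24990.0*I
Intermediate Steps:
E = 0 (E = -4*2*(-3)*0 = -(-24)*0 = -4*0 = 0)
b = 0 (b = 0*(-8 - 15) = 0*(-23) = 0)
w(R) = 3 - √(5 + R) (w(R) = 3 - √(R + (R*0 + 5)) = 3 - √(R + (0 + 5)) = 3 - √(R + 5) = 3 - √(5 + R))
(4310 + w(-54))*(-3570 + b) = (4310 + (3 - √(5 - 54)))*(-3570 + 0) = (4310 + (3 - √(-49)))*(-3570) = (4310 + (3 - 7*I))*(-3570) = (4313 - 7*I)*(-3570) = -15397410 + 24990*I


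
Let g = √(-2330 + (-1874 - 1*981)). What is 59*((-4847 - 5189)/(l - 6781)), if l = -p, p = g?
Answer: 2007596422/22993573 - 296062*I*√5185/22993573 ≈ 87.311 - 0.92715*I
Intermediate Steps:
g = I*√5185 (g = √(-2330 + (-1874 - 981)) = √(-2330 - 2855) = √(-5185) = I*√5185 ≈ 72.007*I)
p = I*√5185 ≈ 72.007*I
l = -I*√5185 ≈ -72.007*I
59*((-4847 - 5189)/(l - 6781)) = 59*((-4847 - 5189)/(-I*√5185 - 6781)) = 59*(-10036/(-6781 - I*√5185)) = -592124/(-6781 - I*√5185)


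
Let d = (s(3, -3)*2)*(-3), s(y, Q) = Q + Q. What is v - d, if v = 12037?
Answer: 12001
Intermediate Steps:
s(y, Q) = 2*Q
d = 36 (d = ((2*(-3))*2)*(-3) = -6*2*(-3) = -12*(-3) = 36)
v - d = 12037 - 1*36 = 12037 - 36 = 12001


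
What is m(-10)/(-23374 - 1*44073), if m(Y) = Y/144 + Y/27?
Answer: 95/14568552 ≈ 6.5209e-6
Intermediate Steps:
m(Y) = 19*Y/432 (m(Y) = Y*(1/144) + Y*(1/27) = Y/144 + Y/27 = 19*Y/432)
m(-10)/(-23374 - 1*44073) = ((19/432)*(-10))/(-23374 - 1*44073) = -95/(216*(-23374 - 44073)) = -95/216/(-67447) = -95/216*(-1/67447) = 95/14568552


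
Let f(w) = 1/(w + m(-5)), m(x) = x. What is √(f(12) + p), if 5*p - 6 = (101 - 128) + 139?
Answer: √29085/35 ≈ 4.8727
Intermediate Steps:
f(w) = 1/(-5 + w) (f(w) = 1/(w - 5) = 1/(-5 + w))
p = 118/5 (p = 6/5 + ((101 - 128) + 139)/5 = 6/5 + (-27 + 139)/5 = 6/5 + (⅕)*112 = 6/5 + 112/5 = 118/5 ≈ 23.600)
√(f(12) + p) = √(1/(-5 + 12) + 118/5) = √(1/7 + 118/5) = √(⅐ + 118/5) = √(831/35) = √29085/35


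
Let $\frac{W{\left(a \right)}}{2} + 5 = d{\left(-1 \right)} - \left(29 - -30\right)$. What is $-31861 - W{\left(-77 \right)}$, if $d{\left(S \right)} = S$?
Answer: $-31731$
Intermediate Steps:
$W{\left(a \right)} = -130$ ($W{\left(a \right)} = -10 + 2 \left(-1 - \left(29 - -30\right)\right) = -10 + 2 \left(-1 - \left(29 + 30\right)\right) = -10 + 2 \left(-1 - 59\right) = -10 + 2 \left(-60\right) = -10 - 120 = -130$)
$-31861 - W{\left(-77 \right)} = -31861 - -130 = -31861 + 130 = -31731$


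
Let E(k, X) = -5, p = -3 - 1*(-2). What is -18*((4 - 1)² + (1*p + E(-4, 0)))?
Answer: -54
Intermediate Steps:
p = -1 (p = -3 + 2 = -1)
-18*((4 - 1)² + (1*p + E(-4, 0))) = -18*((4 - 1)² + (1*(-1) - 5)) = -18*(3² + (-1 - 5)) = -18*(9 - 6) = -18*3 = -54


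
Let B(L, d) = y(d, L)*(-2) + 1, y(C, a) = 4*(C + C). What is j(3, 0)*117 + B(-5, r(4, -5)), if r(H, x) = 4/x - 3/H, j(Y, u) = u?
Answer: 129/5 ≈ 25.800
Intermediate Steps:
y(C, a) = 8*C (y(C, a) = 4*(2*C) = 8*C)
r(H, x) = -3/H + 4/x
B(L, d) = 1 - 16*d (B(L, d) = (8*d)*(-2) + 1 = -16*d + 1 = 1 - 16*d)
j(3, 0)*117 + B(-5, r(4, -5)) = 0*117 + (1 - 16*(-3/4 + 4/(-5))) = 0 + (1 - 16*(-3*¼ + 4*(-⅕))) = 0 + (1 - 16*(-¾ - ⅘)) = 0 + (1 - 16*(-31/20)) = 0 + (1 + 124/5) = 0 + 129/5 = 129/5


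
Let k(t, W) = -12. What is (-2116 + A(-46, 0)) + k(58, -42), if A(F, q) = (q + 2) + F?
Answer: -2172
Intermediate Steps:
A(F, q) = 2 + F + q (A(F, q) = (2 + q) + F = 2 + F + q)
(-2116 + A(-46, 0)) + k(58, -42) = (-2116 + (2 - 46 + 0)) - 12 = (-2116 - 44) - 12 = -2160 - 12 = -2172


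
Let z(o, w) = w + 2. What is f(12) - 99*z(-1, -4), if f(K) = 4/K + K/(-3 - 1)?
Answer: 586/3 ≈ 195.33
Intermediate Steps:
f(K) = 4/K - K/4 (f(K) = 4/K + K/(-4) = 4/K + K*(-¼) = 4/K - K/4)
z(o, w) = 2 + w
f(12) - 99*z(-1, -4) = (4/12 - ¼*12) - 99*(2 - 4) = (4*(1/12) - 3) - 99*(-2) = (⅓ - 3) + 198 = -8/3 + 198 = 586/3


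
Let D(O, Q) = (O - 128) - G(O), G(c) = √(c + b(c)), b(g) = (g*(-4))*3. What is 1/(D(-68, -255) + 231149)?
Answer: 230953/53339287461 + 2*√187/53339287461 ≈ 4.3304e-6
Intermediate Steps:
b(g) = -12*g (b(g) = -4*g*3 = -12*g)
G(c) = √11*√(-c) (G(c) = √(c - 12*c) = √(-11*c) = √11*√(-c))
D(O, Q) = -128 + O - √11*√(-O) (D(O, Q) = (O - 128) - √11*√(-O) = (-128 + O) - √11*√(-O) = -128 + O - √11*√(-O))
1/(D(-68, -255) + 231149) = 1/((-128 - 68 - √11*√(-1*(-68))) + 231149) = 1/((-128 - 68 - √11*√68) + 231149) = 1/((-128 - 68 - √11*2*√17) + 231149) = 1/((-128 - 68 - 2*√187) + 231149) = 1/((-196 - 2*√187) + 231149) = 1/(230953 - 2*√187)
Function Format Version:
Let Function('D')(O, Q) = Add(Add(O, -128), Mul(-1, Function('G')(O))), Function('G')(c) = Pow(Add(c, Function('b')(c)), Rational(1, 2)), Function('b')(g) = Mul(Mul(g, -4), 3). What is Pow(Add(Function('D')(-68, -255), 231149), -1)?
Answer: Add(Rational(230953, 53339287461), Mul(Rational(2, 53339287461), Pow(187, Rational(1, 2)))) ≈ 4.3304e-6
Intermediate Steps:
Function('b')(g) = Mul(-12, g) (Function('b')(g) = Mul(Mul(-4, g), 3) = Mul(-12, g))
Function('G')(c) = Mul(Pow(11, Rational(1, 2)), Pow(Mul(-1, c), Rational(1, 2))) (Function('G')(c) = Pow(Add(c, Mul(-12, c)), Rational(1, 2)) = Pow(Mul(-11, c), Rational(1, 2)) = Mul(Pow(11, Rational(1, 2)), Pow(Mul(-1, c), Rational(1, 2))))
Function('D')(O, Q) = Add(-128, O, Mul(-1, Pow(11, Rational(1, 2)), Pow(Mul(-1, O), Rational(1, 2)))) (Function('D')(O, Q) = Add(Add(O, -128), Mul(-1, Mul(Pow(11, Rational(1, 2)), Pow(Mul(-1, O), Rational(1, 2))))) = Add(Add(-128, O), Mul(-1, Pow(11, Rational(1, 2)), Pow(Mul(-1, O), Rational(1, 2)))) = Add(-128, O, Mul(-1, Pow(11, Rational(1, 2)), Pow(Mul(-1, O), Rational(1, 2)))))
Pow(Add(Function('D')(-68, -255), 231149), -1) = Pow(Add(Add(-128, -68, Mul(-1, Pow(11, Rational(1, 2)), Pow(Mul(-1, -68), Rational(1, 2)))), 231149), -1) = Pow(Add(Add(-128, -68, Mul(-1, Pow(11, Rational(1, 2)), Pow(68, Rational(1, 2)))), 231149), -1) = Pow(Add(Add(-128, -68, Mul(-1, Pow(11, Rational(1, 2)), Mul(2, Pow(17, Rational(1, 2))))), 231149), -1) = Pow(Add(Add(-128, -68, Mul(-2, Pow(187, Rational(1, 2)))), 231149), -1) = Pow(Add(Add(-196, Mul(-2, Pow(187, Rational(1, 2)))), 231149), -1) = Pow(Add(230953, Mul(-2, Pow(187, Rational(1, 2)))), -1)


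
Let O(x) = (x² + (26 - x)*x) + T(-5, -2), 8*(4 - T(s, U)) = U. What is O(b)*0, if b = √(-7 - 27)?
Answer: 0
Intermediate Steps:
T(s, U) = 4 - U/8
b = I*√34 (b = √(-34) = I*√34 ≈ 5.8309*I)
O(x) = 17/4 + x² + x*(26 - x) (O(x) = (x² + (26 - x)*x) + (4 - ⅛*(-2)) = (x² + x*(26 - x)) + (4 + ¼) = (x² + x*(26 - x)) + 17/4 = 17/4 + x² + x*(26 - x))
O(b)*0 = (17/4 + 26*(I*√34))*0 = (17/4 + 26*I*√34)*0 = 0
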